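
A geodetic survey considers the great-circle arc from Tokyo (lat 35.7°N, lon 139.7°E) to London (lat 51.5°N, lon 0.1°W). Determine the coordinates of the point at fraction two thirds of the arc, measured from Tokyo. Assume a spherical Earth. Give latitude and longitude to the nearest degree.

Convert each endpoint to a unit vector on the sphere (x = cos φ cos λ, y = cos φ sin λ, z = sin φ).
The central angle between the endpoints is δ = arccos(p₁·p₂) ≈ 1.500 rad (86.0°).
Interpolate at f = 2/3 with slerp weights a = sin((1−f)δ)/sin δ ≈ 0.481, b = sin(fδ)/sin δ ≈ 0.844.
p = a·p₁ + b·p₂ ≈ (0.227, 0.252, 0.941); φ = arcsin(p_z) ≈ 70.17°, λ = atan2(p_y, p_x) ≈ 47.88°.

≈ lat 70°N, lon 48°E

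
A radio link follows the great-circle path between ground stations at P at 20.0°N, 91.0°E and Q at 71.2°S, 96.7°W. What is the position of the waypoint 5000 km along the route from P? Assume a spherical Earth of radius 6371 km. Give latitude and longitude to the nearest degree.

≈ 25°S, 93°E

Write both endpoints as unit vectors p₁, p₂ with components (cos φ cos λ, cos φ sin λ, sin φ).
The central angle between the endpoints is δ = arccos(p₁·p₂) ≈ 2.244 rad (128.6°). The total great-circle distance is δ·R ≈ 2.244 × 6371 ≈ 14300 km, so the target fraction is f = 5000/14300 ≈ 0.350.
Interpolate at f ≈ 0.350 with slerp weights a = sin((1−f)δ)/sin δ ≈ 1.272, b = sin(fδ)/sin δ ≈ 0.904.
p = a·p₁ + b·p₂ ≈ (-0.055, 0.905, -0.421); φ = arcsin(p_z) ≈ -24.90°, λ = atan2(p_y, p_x) ≈ 93.47°.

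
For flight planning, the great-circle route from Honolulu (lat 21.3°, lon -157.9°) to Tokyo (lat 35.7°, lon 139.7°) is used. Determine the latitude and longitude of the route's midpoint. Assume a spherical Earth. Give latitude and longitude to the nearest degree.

≈ lat 32°, lon 173°

Convert each endpoint to a unit vector on the sphere (x = cos φ cos λ, y = cos φ sin λ, z = sin φ).
The central angle between the endpoints is δ = arccos(p₁·p₂) ≈ 0.973 rad (55.8°).
Interpolate at f = 1/2 with slerp weights a = sin((1−f)δ)/sin δ ≈ 0.566, b = sin(fδ)/sin δ ≈ 0.566.
p = a·p₁ + b·p₂ ≈ (-0.839, 0.099, 0.536); φ = arcsin(p_z) ≈ 32.38°, λ = atan2(p_y, p_x) ≈ 173.28°.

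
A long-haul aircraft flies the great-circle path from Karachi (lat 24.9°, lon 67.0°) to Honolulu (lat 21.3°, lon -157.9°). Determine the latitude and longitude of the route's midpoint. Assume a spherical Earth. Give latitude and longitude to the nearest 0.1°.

≈ lat 48.1°, lon 136.4°

Convert each endpoint to a unit vector on the sphere (x = cos φ cos λ, y = cos φ sin λ, z = sin φ).
The central angle between the endpoints is δ = arccos(p₁·p₂) ≈ 2.033 rad (116.5°).
Interpolate at f = 1/2 with slerp weights a = sin((1−f)δ)/sin δ ≈ 0.950, b = sin(fδ)/sin δ ≈ 0.950.
p = a·p₁ + b·p₂ ≈ (-0.483, 0.460, 0.745); φ = arcsin(p_z) ≈ 48.15°, λ = atan2(p_y, p_x) ≈ 136.41°.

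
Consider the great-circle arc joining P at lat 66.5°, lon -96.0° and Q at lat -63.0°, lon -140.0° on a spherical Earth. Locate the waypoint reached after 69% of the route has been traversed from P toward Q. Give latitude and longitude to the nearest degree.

≈ lat -23°, lon -124°

Convert each endpoint to a unit vector on the sphere (x = cos φ cos λ, y = cos φ sin λ, z = sin φ).
The central angle between the endpoints is δ = arccos(p₁·p₂) ≈ 2.328 rad (133.4°).
Interpolate at f = 0.69 with slerp weights a = sin((1−f)δ)/sin δ ≈ 0.909, b = sin(fδ)/sin δ ≈ 1.375.
p = a·p₁ + b·p₂ ≈ (-0.516, -0.762, -0.392); φ = arcsin(p_z) ≈ -23.05°, λ = atan2(p_y, p_x) ≈ -124.12°.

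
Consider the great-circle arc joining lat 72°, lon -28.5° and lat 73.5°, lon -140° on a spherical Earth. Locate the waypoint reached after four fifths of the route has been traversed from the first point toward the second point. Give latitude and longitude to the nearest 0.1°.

From cos δ = sin φ₁ sin φ₂ + cos φ₁ cos φ₂ cos Δλ, the central angle is δ ≈ 0.496 rad (28.4°).
Interpolate at f = 4/5 with slerp weights a = sin((1−f)δ)/sin δ ≈ 0.208, b = sin(fδ)/sin δ ≈ 0.812.
p = a·p₁ + b·p₂ ≈ (-0.120, -0.179, 0.976); φ = arcsin(p_z) ≈ 77.55°, λ = atan2(p_y, p_x) ≈ -123.88°.

≈ lat 77.6°, lon -123.9°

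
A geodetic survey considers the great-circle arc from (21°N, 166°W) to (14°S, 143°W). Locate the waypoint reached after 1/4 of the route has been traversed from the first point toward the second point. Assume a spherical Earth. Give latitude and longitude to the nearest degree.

≈ (12°N, 160°W)

The haversine formula gives a central angle δ ≈ 0.727 rad (41.7°) between the endpoints.
Interpolate at f = 1/4 with slerp weights a = sin((1−f)δ)/sin δ ≈ 0.780, b = sin(fδ)/sin δ ≈ 0.272.
p = a·p₁ + b·p₂ ≈ (-0.918, -0.335, 0.214); φ = arcsin(p_z) ≈ 12.35°, λ = atan2(p_y, p_x) ≈ -159.94°.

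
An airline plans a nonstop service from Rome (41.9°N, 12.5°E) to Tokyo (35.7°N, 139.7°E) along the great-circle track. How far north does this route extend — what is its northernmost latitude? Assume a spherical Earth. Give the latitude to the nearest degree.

The great circle lies in the plane with unit normal n̂ = (p₁ × p₂)/|p₁ × p₂|.
Here n̂_z ≈ +0.482; the vertex latitude is φ_max = arccos|n̂_z| ≈ 61.2°.
Check via Clairaut: cos φ_max = |cos φ₁| · sin C = cos(41.9°)·sin(40.3°) ≈ 0.482, again giving ≈ 61.2°.

≈ 61°N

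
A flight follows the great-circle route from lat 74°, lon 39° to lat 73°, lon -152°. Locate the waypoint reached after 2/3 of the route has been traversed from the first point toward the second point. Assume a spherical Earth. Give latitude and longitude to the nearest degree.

≈ lat 84°, lon -162°

From cos δ = sin φ₁ sin φ₂ + cos φ₁ cos φ₂ cos Δλ, the central angle is δ ≈ 0.573 rad (32.8°).
Interpolate at f = 2/3 with slerp weights a = sin((1−f)δ)/sin δ ≈ 0.350, b = sin(fδ)/sin δ ≈ 0.688.
p = a·p₁ + b·p₂ ≈ (-0.102, -0.034, 0.994); φ = arcsin(p_z) ≈ 83.81°, λ = atan2(p_y, p_x) ≈ -161.83°.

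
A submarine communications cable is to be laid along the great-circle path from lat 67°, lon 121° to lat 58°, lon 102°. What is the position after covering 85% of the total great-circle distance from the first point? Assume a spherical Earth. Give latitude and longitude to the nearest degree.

Convert each endpoint to a unit vector on the sphere (x = cos φ cos λ, y = cos φ sin λ, z = sin φ).
The central angle between the endpoints is δ = arccos(p₁·p₂) ≈ 0.218 rad (12.5°).
Interpolate at f = 0.85 with slerp weights a = sin((1−f)δ)/sin δ ≈ 0.151, b = sin(fδ)/sin δ ≈ 0.852.
p = a·p₁ + b·p₂ ≈ (-0.124, 0.492, 0.862); φ = arcsin(p_z) ≈ 59.49°, λ = atan2(p_y, p_x) ≈ 104.17°.

≈ lat 59°, lon 104°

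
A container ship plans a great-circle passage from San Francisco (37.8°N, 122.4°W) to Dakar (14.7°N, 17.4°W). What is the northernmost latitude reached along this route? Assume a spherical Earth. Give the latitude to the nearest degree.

The great circle lies in the plane with unit normal n̂ = (p₁ × p₂)/|p₁ × p₂|.
Here n̂_z ≈ +0.739; the vertex latitude is φ_max = arccos|n̂_z| ≈ 42.4°.
Check via Clairaut: cos φ_max = |cos φ₁| · sin C = cos(37.8°)·sin(69.3°) ≈ 0.739, again giving ≈ 42.4°.

≈ 42°N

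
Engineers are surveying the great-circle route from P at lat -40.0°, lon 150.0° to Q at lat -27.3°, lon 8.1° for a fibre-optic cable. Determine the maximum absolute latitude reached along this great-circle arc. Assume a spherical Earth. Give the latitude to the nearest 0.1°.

The great circle lies in the plane with unit normal n̂ = (p₁ × p₂)/|p₁ × p₂|.
Here n̂_z ≈ -0.433; the vertex latitude is φ_max = arccos|n̂_z| ≈ 64.4°.

≈ -64.4°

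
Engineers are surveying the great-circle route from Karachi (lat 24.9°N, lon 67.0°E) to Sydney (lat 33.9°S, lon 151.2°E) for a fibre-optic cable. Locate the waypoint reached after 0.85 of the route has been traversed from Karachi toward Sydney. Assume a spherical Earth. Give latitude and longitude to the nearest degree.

≈ lat 27°S, lon 136°E

Write both endpoints as unit vectors p₁, p₂ with components (cos φ cos λ, cos φ sin λ, sin φ).
The central angle between the endpoints is δ = arccos(p₁·p₂) ≈ 1.730 rad (99.1°).
Interpolate at f = 0.85 with slerp weights a = sin((1−f)δ)/sin δ ≈ 0.260, b = sin(fδ)/sin δ ≈ 1.008.
p = a·p₁ + b·p₂ ≈ (-0.641, 0.620, -0.453); φ = arcsin(p_z) ≈ -26.91°, λ = atan2(p_y, p_x) ≈ 135.95°.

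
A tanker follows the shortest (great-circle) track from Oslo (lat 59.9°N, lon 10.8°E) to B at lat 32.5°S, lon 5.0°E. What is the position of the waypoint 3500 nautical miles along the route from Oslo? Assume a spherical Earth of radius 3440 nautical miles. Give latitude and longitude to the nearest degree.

Convert each endpoint to a unit vector on the sphere (x = cos φ cos λ, y = cos φ sin λ, z = sin φ).
The central angle between the endpoints is δ = arccos(p₁·p₂) ≈ 1.615 rad (92.5°). The total great-circle distance is δ·R ≈ 1.615 × 3440 ≈ 5555 nmi, so the target fraction is f = 3500/5555 ≈ 0.630.
Interpolate at f ≈ 0.630 with slerp weights a = sin((1−f)δ)/sin δ ≈ 0.563, b = sin(fδ)/sin δ ≈ 0.852.
p = a·p₁ + b·p₂ ≈ (0.993, 0.116, 0.030); φ = arcsin(p_z) ≈ 1.69°, λ = atan2(p_y, p_x) ≈ 6.64°.

≈ lat 2°N, lon 7°E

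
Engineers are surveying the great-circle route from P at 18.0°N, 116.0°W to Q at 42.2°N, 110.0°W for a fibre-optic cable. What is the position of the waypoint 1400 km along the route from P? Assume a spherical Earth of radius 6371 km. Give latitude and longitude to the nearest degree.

Convert each endpoint to a unit vector on the sphere (x = cos φ cos λ, y = cos φ sin λ, z = sin φ).
The central angle between the endpoints is δ = arccos(p₁·p₂) ≈ 0.432 rad (24.7°). The total great-circle distance is δ·R ≈ 0.432 × 6371 ≈ 2750 km, so the target fraction is f = 1400/2750 ≈ 0.509.
Interpolate at f ≈ 0.509 with slerp weights a = sin((1−f)δ)/sin δ ≈ 0.503, b = sin(fδ)/sin δ ≈ 0.521.
p = a·p₁ + b·p₂ ≈ (-0.342, -0.792, 0.505); φ = arcsin(p_z) ≈ 30.35°, λ = atan2(p_y, p_x) ≈ -113.32°.

≈ 30°N, 113°W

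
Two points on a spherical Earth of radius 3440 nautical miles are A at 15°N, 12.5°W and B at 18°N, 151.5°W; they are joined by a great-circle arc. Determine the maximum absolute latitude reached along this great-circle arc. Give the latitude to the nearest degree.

≈ 40°N

The great circle lies in the plane with unit normal n̂ = (p₁ × p₂)/|p₁ × p₂|.
Here n̂_z ≈ -0.763; the vertex latitude is φ_max = arccos|n̂_z| ≈ 40.3°.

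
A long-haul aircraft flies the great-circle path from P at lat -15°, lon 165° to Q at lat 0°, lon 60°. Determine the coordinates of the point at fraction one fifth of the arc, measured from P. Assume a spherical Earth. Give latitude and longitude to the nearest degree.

≈ lat -15°, lon 143°

Convert each endpoint to a unit vector on the sphere (x = cos φ cos λ, y = cos φ sin λ, z = sin φ).
The central angle between the endpoints is δ = arccos(p₁·p₂) ≈ 1.823 rad (104.5°).
Interpolate at f = 1/5 with slerp weights a = sin((1−f)δ)/sin δ ≈ 1.026, b = sin(fδ)/sin δ ≈ 0.368.
p = a·p₁ + b·p₂ ≈ (-0.773, 0.576, -0.266); φ = arcsin(p_z) ≈ -15.40°, λ = atan2(p_y, p_x) ≈ 143.34°.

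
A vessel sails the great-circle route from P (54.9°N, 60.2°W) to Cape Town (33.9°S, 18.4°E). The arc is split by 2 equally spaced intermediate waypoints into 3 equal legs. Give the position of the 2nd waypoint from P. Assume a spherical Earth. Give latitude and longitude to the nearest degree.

≈ (3°S, 3°W)

Write both endpoints as unit vectors p₁, p₂ with components (cos φ cos λ, cos φ sin λ, sin φ).
The central angle between the endpoints is δ = arccos(p₁·p₂) ≈ 1.941 rad (111.2°).
Interpolate at f = 2/3 with slerp weights a = sin((1−f)δ)/sin δ ≈ 0.647, b = sin(fδ)/sin δ ≈ 1.032.
p = a·p₁ + b·p₂ ≈ (0.998, -0.052, -0.046); φ = arcsin(p_z) ≈ -2.66°, λ = atan2(p_y, p_x) ≈ -3.00°.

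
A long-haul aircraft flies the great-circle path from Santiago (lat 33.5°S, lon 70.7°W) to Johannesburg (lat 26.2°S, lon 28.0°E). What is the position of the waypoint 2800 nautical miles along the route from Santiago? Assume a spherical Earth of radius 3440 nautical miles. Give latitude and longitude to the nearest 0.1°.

Convert each endpoint to a unit vector on the sphere (x = cos φ cos λ, y = cos φ sin λ, z = sin φ).
The central angle between the endpoints is δ = arccos(p₁·p₂) ≈ 1.440 rad (82.5°). The total great-circle distance is δ·R ≈ 1.440 × 3440 ≈ 4953 nmi, so the target fraction is f = 2800/4953 ≈ 0.565.
Interpolate at f ≈ 0.565 with slerp weights a = sin((1−f)δ)/sin δ ≈ 0.591, b = sin(fδ)/sin δ ≈ 0.733.
p = a·p₁ + b·p₂ ≈ (0.744, -0.156, -0.650); φ = arcsin(p_z) ≈ -40.53°, λ = atan2(p_y, p_x) ≈ -11.86°.

≈ lat 40.5°S, lon 11.9°W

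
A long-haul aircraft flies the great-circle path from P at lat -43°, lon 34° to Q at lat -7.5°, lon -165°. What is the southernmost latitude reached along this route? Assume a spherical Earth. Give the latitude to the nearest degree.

The great circle lies in the plane with unit normal n̂ = (p₁ × p₂)/|p₁ × p₂|.
Here n̂_z ≈ +0.294; the vertex latitude is φ_max = arccos|n̂_z| ≈ 72.9°.
Check via Clairaut: cos φ_max = |cos φ₁| · sin C = cos(43.0°)·sin(156.3°) ≈ 0.294, again giving ≈ 72.9°.

≈ -73°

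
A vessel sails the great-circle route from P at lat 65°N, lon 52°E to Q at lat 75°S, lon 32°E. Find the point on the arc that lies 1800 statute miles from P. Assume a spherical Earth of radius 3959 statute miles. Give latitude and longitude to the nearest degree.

Convert each endpoint to a unit vector on the sphere (x = cos φ cos λ, y = cos φ sin λ, z = sin φ).
The central angle between the endpoints is δ = arccos(p₁·p₂) ≈ 2.454 rad (140.6°). The total great-circle distance is δ·R ≈ 2.454 × 3959 ≈ 9715 mi, so the target fraction is f = 1800/9715 ≈ 0.185.
Interpolate at f ≈ 0.185 with slerp weights a = sin((1−f)δ)/sin δ ≈ 1.433, b = sin(fδ)/sin δ ≈ 0.692.
p = a·p₁ + b·p₂ ≈ (0.525, 0.572, 0.630); φ = arcsin(p_z) ≈ 39.08°, λ = atan2(p_y, p_x) ≈ 47.48°.

≈ lat 39°N, lon 47°E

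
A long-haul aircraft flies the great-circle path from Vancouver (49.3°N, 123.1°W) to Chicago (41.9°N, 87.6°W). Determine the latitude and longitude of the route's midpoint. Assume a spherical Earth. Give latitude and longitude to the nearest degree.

The haversine formula gives a central angle δ ≈ 0.448 rad (25.7°) between the endpoints.
Interpolate at f = 1/2 with slerp weights a = sin((1−f)δ)/sin δ ≈ 0.513, b = sin(fδ)/sin δ ≈ 0.513.
p = a·p₁ + b·p₂ ≈ (-0.167, -0.661, 0.731); φ = arcsin(p_z) ≈ 46.99°, λ = atan2(p_y, p_x) ≈ -104.14°.

≈ 47°N, 104°W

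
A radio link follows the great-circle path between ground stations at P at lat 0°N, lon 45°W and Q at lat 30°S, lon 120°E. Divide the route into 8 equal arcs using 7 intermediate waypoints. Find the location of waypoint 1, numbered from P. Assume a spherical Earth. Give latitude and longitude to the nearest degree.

Convert each endpoint to a unit vector on the sphere (x = cos φ cos λ, y = cos φ sin λ, z = sin φ).
The central angle between the endpoints is δ = arccos(p₁·p₂) ≈ 2.562 rad (146.8°).
Interpolate at f = 1/8 with slerp weights a = sin((1−f)δ)/sin δ ≈ 1.430, b = sin(fδ)/sin δ ≈ 0.574.
p = a·p₁ + b·p₂ ≈ (0.762, -0.580, -0.287); φ = arcsin(p_z) ≈ -16.69°, λ = atan2(p_y, p_x) ≈ -37.27°.

≈ lat 17°S, lon 37°W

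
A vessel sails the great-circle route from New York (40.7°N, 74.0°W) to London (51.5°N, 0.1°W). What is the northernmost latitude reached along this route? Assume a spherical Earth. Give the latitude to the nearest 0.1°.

≈ 53.8°N

The great circle lies in the plane with unit normal n̂ = (p₁ × p₂)/|p₁ × p₂|.
Here n̂_z ≈ +0.591; the vertex latitude is φ_max = arccos|n̂_z| ≈ 53.8°.
Check via Clairaut: cos φ_max = |cos φ₁| · sin C = cos(40.7°)·sin(51.2°) ≈ 0.591, again giving ≈ 53.8°.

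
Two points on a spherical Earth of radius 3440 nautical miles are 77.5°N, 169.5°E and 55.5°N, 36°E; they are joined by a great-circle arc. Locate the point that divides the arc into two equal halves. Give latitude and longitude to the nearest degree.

≈ 76°N, 57°E

Write both endpoints as unit vectors p₁, p₂ with components (cos φ cos λ, cos φ sin λ, sin φ).
The central angle between the endpoints is δ = arccos(p₁·p₂) ≈ 0.767 rad (43.9°).
Interpolate at f = 1/2 with slerp weights a = sin((1−f)δ)/sin δ ≈ 0.539, b = sin(fδ)/sin δ ≈ 0.539.
p = a·p₁ + b·p₂ ≈ (0.132, 0.201, 0.971); φ = arcsin(p_z) ≈ 76.09°, λ = atan2(p_y, p_x) ≈ 56.61°.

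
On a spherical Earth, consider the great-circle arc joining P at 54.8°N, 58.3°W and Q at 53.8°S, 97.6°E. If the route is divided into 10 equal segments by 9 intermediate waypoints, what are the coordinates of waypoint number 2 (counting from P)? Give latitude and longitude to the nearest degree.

≈ 41°N, 12°W

Convert each endpoint to a unit vector on the sphere (x = cos φ cos λ, y = cos φ sin λ, z = sin φ).
The central angle between the endpoints is δ = arccos(p₁·p₂) ≈ 2.897 rad (166.0°).
Interpolate at f = 2/10 with slerp weights a = sin((1−f)δ)/sin δ ≈ 3.028, b = sin(fδ)/sin δ ≈ 2.258.
p = a·p₁ + b·p₂ ≈ (0.741, -0.163, 0.652); φ = arcsin(p_z) ≈ 40.67°, λ = atan2(p_y, p_x) ≈ -12.40°.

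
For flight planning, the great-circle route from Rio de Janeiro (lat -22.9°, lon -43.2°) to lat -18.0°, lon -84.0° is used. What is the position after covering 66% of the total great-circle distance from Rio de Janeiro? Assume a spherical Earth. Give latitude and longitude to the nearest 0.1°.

≈ lat -20.8°, lon -70.5°

Write both endpoints as unit vectors p₁, p₂ with components (cos φ cos λ, cos φ sin λ, sin φ).
The central angle between the endpoints is δ = arccos(p₁·p₂) ≈ 0.671 rad (38.4°).
Interpolate at f = 0.66 with slerp weights a = sin((1−f)δ)/sin δ ≈ 0.364, b = sin(fδ)/sin δ ≈ 0.689.
p = a·p₁ + b·p₂ ≈ (0.313, -0.881, -0.354); φ = arcsin(p_z) ≈ -20.76°, λ = atan2(p_y, p_x) ≈ -70.46°.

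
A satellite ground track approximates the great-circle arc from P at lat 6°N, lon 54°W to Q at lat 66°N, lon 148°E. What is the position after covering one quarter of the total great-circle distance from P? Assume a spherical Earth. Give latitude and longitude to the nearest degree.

≈ lat 32°N, lon 59°W

Write both endpoints as unit vectors p₁, p₂ with components (cos φ cos λ, cos φ sin λ, sin φ).
The central angle between the endpoints is δ = arccos(p₁·p₂) ≈ 1.854 rad (106.2°).
Interpolate at f = 1/4 with slerp weights a = sin((1−f)δ)/sin δ ≈ 1.025, b = sin(fδ)/sin δ ≈ 0.466.
p = a·p₁ + b·p₂ ≈ (0.438, -0.724, 0.533); φ = arcsin(p_z) ≈ 32.18°, λ = atan2(p_y, p_x) ≈ -58.81°.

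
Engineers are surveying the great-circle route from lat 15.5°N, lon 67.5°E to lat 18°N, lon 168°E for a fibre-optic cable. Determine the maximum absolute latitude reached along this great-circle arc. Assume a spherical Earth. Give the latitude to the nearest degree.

The great circle lies in the plane with unit normal n̂ = (p₁ × p₂)/|p₁ × p₂|.
Here n̂_z ≈ +0.904; the vertex latitude is φ_max = arccos|n̂_z| ≈ 25.3°.
Check via Clairaut: cos φ_max = |cos φ₁| · sin C = cos(15.5°)·sin(69.8°) ≈ 0.904, again giving ≈ 25.3°.

≈ 25°N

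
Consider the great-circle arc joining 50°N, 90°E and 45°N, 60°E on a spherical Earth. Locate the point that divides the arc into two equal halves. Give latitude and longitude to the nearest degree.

The haversine formula gives a central angle δ ≈ 0.362 rad (20.7°) between the endpoints.
Interpolate at f = 1/2 with slerp weights a = sin((1−f)δ)/sin δ ≈ 0.508, b = sin(fδ)/sin δ ≈ 0.508.
p = a·p₁ + b·p₂ ≈ (0.180, 0.638, 0.749); φ = arcsin(p_z) ≈ 48.49°, λ = atan2(p_y, p_x) ≈ 74.27°.

≈ 48°N, 74°E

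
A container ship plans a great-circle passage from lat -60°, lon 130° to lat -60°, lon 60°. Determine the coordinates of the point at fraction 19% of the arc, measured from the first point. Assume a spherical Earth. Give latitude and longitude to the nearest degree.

Write both endpoints as unit vectors p₁, p₂ with components (cos φ cos λ, cos φ sin λ, sin φ).
The central angle between the endpoints is δ = arccos(p₁·p₂) ≈ 0.582 rad (33.3°).
Interpolate at f = 0.19 with slerp weights a = sin((1−f)δ)/sin δ ≈ 0.826, b = sin(fδ)/sin δ ≈ 0.201.
p = a·p₁ + b·p₂ ≈ (-0.215, 0.403, -0.889); φ = arcsin(p_z) ≈ -62.79°, λ = atan2(p_y, p_x) ≈ 118.10°.

≈ lat -63°, lon 118°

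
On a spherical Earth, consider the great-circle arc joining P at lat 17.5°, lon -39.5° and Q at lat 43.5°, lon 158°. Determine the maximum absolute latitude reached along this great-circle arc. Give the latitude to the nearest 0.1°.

The great circle lies in the plane with unit normal n̂ = (p₁ × p₂)/|p₁ × p₂|.
Here n̂_z ≈ -0.233; the vertex latitude is φ_max = arccos|n̂_z| ≈ 76.5°.
Check via Clairaut: cos φ_max = |cos φ₁| · sin C = cos(17.5°)·sin(14.2°) ≈ 0.233, again giving ≈ 76.5°.

≈ 76.5°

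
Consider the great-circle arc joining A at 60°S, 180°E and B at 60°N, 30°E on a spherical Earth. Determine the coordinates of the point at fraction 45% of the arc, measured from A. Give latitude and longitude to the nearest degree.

Convert each endpoint to a unit vector on the sphere (x = cos φ cos λ, y = cos φ sin λ, z = sin φ).
The central angle between the endpoints is δ = arccos(p₁·p₂) ≈ 2.882 rad (165.1°).
Interpolate at f = 0.45 with slerp weights a = sin((1−f)δ)/sin δ ≈ 3.896, b = sin(fδ)/sin δ ≈ 3.751.
p = a·p₁ + b·p₂ ≈ (-0.324, 0.938, -0.125); φ = arcsin(p_z) ≈ -7.20°, λ = atan2(p_y, p_x) ≈ 109.04°.

≈ 7°S, 109°E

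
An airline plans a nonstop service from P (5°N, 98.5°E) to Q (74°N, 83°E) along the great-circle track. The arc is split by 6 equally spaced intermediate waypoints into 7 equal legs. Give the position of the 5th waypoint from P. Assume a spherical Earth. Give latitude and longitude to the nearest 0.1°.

From cos δ = sin φ₁ sin φ₂ + cos φ₁ cos φ₂ cos Δλ, the central angle is δ ≈ 1.215 rad (69.6°).
Interpolate at f = 5/7 with slerp weights a = sin((1−f)δ)/sin δ ≈ 0.363, b = sin(fδ)/sin δ ≈ 0.814.
p = a·p₁ + b·p₂ ≈ (-0.026, 0.580, 0.814); φ = arcsin(p_z) ≈ 54.49°, λ = atan2(p_y, p_x) ≈ 92.58°.

≈ (54.5°N, 92.6°E)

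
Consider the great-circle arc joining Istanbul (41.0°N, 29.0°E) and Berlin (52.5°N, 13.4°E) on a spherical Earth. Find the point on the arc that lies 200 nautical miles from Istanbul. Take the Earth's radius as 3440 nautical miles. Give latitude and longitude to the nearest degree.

From cos δ = sin φ₁ sin φ₂ + cos φ₁ cos φ₂ cos Δλ, the central angle is δ ≈ 0.273 rad (15.6°). The total great-circle distance is δ·R ≈ 0.273 × 3440 ≈ 939 nmi, so the target fraction is f = 200/939 ≈ 0.213.
Interpolate at f ≈ 0.213 with slerp weights a = sin((1−f)δ)/sin δ ≈ 0.791, b = sin(fδ)/sin δ ≈ 0.216.
p = a·p₁ + b·p₂ ≈ (0.650, 0.320, 0.690); φ = arcsin(p_z) ≈ 43.61°, λ = atan2(p_y, p_x) ≈ 26.21°.

≈ (44°N, 26°E)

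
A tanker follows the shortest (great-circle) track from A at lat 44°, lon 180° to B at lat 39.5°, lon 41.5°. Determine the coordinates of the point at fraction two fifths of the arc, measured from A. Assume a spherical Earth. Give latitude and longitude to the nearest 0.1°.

Write both endpoints as unit vectors p₁, p₂ with components (cos φ cos λ, cos φ sin λ, sin φ).
The central angle between the endpoints is δ = arccos(p₁·p₂) ≈ 1.545 rad (88.5°).
Interpolate at f = 2/5 with slerp weights a = sin((1−f)δ)/sin δ ≈ 0.800, b = sin(fδ)/sin δ ≈ 0.579.
p = a·p₁ + b·p₂ ≈ (-0.241, 0.296, 0.924); φ = arcsin(p_z) ≈ 67.56°, λ = atan2(p_y, p_x) ≈ 129.07°.

≈ lat 67.6°, lon 129.1°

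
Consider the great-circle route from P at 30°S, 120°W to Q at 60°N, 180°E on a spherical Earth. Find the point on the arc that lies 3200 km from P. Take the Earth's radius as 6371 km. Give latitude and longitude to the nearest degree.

≈ 4°S, 132°W

Convert each endpoint to a unit vector on the sphere (x = cos φ cos λ, y = cos φ sin λ, z = sin φ).
The central angle between the endpoints is δ = arccos(p₁·p₂) ≈ 1.789 rad (102.5°). The total great-circle distance is δ·R ≈ 1.789 × 6371 ≈ 11398 km, so the target fraction is f = 3200/11398 ≈ 0.281.
Interpolate at f ≈ 0.281 with slerp weights a = sin((1−f)δ)/sin δ ≈ 0.983, b = sin(fδ)/sin δ ≈ 0.493.
p = a·p₁ + b·p₂ ≈ (-0.672, -0.737, -0.065); φ = arcsin(p_z) ≈ -3.70°, λ = atan2(p_y, p_x) ≈ -132.36°.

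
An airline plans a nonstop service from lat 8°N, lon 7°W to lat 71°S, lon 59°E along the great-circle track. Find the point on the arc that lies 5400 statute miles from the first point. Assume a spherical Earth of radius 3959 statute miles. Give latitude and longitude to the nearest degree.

≈ lat 64°S, lon 34°E

From cos δ = sin φ₁ sin φ₂ + cos φ₁ cos φ₂ cos Δλ, the central angle is δ ≈ 1.571 rad (90.0°). The total great-circle distance is δ·R ≈ 1.571 × 3959 ≈ 6221 mi, so the target fraction is f = 5400/6221 ≈ 0.868.
Interpolate at f ≈ 0.868 with slerp weights a = sin((1−f)δ)/sin δ ≈ 0.206, b = sin(fδ)/sin δ ≈ 0.979.
p = a·p₁ + b·p₂ ≈ (0.366, 0.248, -0.897); φ = arcsin(p_z) ≈ -63.73°, λ = atan2(p_y, p_x) ≈ 34.12°.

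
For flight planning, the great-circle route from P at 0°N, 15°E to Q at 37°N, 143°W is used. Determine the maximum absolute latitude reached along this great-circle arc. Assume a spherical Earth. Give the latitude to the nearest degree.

The great circle lies in the plane with unit normal n̂ = (p₁ × p₂)/|p₁ × p₂|.
Here n̂_z ≈ -0.445; the vertex latitude is φ_max = arccos|n̂_z| ≈ 63.6°.
Check via Clairaut: cos φ_max = |cos φ₁| · sin C = cos(0.0°)·sin(26.4°) ≈ 0.445, again giving ≈ 63.6°.

≈ 64°N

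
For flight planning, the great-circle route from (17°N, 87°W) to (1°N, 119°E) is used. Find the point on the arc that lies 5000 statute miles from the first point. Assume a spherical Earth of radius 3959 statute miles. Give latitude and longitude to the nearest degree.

Convert each endpoint to a unit vector on the sphere (x = cos φ cos λ, y = cos φ sin λ, z = sin φ).
The central angle between the endpoints is δ = arccos(p₁·p₂) ≈ 2.595 rad (148.7°). The total great-circle distance is δ·R ≈ 2.595 × 3959 ≈ 10274 mi, so the target fraction is f = 5000/10274 ≈ 0.487.
Interpolate at f ≈ 0.487 with slerp weights a = sin((1−f)δ)/sin δ ≈ 1.869, b = sin(fδ)/sin δ ≈ 1.833.
p = a·p₁ + b·p₂ ≈ (-0.795, -0.182, 0.579); φ = arcsin(p_z) ≈ 35.35°, λ = atan2(p_y, p_x) ≈ -167.12°.

≈ (35°N, 167°W)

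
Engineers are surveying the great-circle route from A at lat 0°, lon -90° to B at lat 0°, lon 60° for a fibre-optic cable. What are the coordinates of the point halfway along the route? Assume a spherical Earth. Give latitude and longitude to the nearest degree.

Convert each endpoint to a unit vector on the sphere (x = cos φ cos λ, y = cos φ sin λ, z = sin φ).
The central angle between the endpoints is δ = arccos(p₁·p₂) ≈ 2.618 rad (150.0°).
Interpolate at f = 1/2 with slerp weights a = sin((1−f)δ)/sin δ ≈ 1.932, b = sin(fδ)/sin δ ≈ 1.932.
p = a·p₁ + b·p₂ ≈ (0.966, -0.259, 0.000); φ = arcsin(p_z) ≈ 0.00°, λ = atan2(p_y, p_x) ≈ -15.00°.

≈ lat 0°, lon -15°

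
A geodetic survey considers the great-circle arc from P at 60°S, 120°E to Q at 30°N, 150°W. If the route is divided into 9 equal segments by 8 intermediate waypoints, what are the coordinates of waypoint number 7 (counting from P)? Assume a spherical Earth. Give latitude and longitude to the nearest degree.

≈ 8°N, 164°W

From cos δ = sin φ₁ sin φ₂ + cos φ₁ cos φ₂ cos Δλ, the central angle is δ ≈ 2.019 rad (115.7°).
Interpolate at f = 7/9 with slerp weights a = sin((1−f)δ)/sin δ ≈ 0.481, b = sin(fδ)/sin δ ≈ 1.109.
p = a·p₁ + b·p₂ ≈ (-0.952, -0.272, 0.138); φ = arcsin(p_z) ≈ 7.93°, λ = atan2(p_y, p_x) ≈ -164.06°.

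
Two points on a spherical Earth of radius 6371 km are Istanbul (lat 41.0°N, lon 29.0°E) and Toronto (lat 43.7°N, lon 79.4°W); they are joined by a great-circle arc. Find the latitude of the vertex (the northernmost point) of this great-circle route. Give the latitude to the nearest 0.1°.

The great circle lies in the plane with unit normal n̂ = (p₁ × p₂)/|p₁ × p₂|.
Here n̂_z ≈ -0.539; the vertex latitude is φ_max = arccos|n̂_z| ≈ 57.4°.

≈ 57.4°N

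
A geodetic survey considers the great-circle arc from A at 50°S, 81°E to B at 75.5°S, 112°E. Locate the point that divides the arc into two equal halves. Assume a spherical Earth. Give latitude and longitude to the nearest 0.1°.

Convert each endpoint to a unit vector on the sphere (x = cos φ cos λ, y = cos φ sin λ, z = sin φ).
The central angle between the endpoints is δ = arccos(p₁·p₂) ≈ 0.496 rad (28.4°).
Interpolate at f = 1/2 with slerp weights a = sin((1−f)δ)/sin δ ≈ 0.516, b = sin(fδ)/sin δ ≈ 0.516.
p = a·p₁ + b·p₂ ≈ (0.003, 0.447, -0.894); φ = arcsin(p_z) ≈ -63.44°, λ = atan2(p_y, p_x) ≈ 89.55°.

≈ 63.4°S, 89.6°E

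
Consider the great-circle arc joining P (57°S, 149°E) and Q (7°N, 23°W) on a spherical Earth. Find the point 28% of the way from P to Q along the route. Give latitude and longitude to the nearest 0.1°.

≈ (83.3°S, 34.1°E)

Convert each endpoint to a unit vector on the sphere (x = cos φ cos λ, y = cos φ sin λ, z = sin φ).
The central angle between the endpoints is δ = arccos(p₁·p₂) ≈ 2.262 rad (129.6°).
Interpolate at f = 0.28 with slerp weights a = sin((1−f)δ)/sin δ ≈ 1.296, b = sin(fδ)/sin δ ≈ 0.768.
p = a·p₁ + b·p₂ ≈ (0.097, 0.066, -0.993); φ = arcsin(p_z) ≈ -83.28°, λ = atan2(p_y, p_x) ≈ 34.06°.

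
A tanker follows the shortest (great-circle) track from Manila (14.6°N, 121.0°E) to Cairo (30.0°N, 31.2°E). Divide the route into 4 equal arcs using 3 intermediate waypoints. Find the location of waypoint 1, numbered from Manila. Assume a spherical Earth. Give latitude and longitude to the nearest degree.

≈ 24°N, 101°E

Write both endpoints as unit vectors p₁, p₂ with components (cos φ cos λ, cos φ sin λ, sin φ).
The central angle between the endpoints is δ = arccos(p₁·p₂) ≈ 1.441 rad (82.6°).
Interpolate at f = 1/4 with slerp weights a = sin((1−f)δ)/sin δ ≈ 0.890, b = sin(fδ)/sin δ ≈ 0.356.
p = a·p₁ + b·p₂ ≈ (-0.180, 0.898, 0.402); φ = arcsin(p_z) ≈ 23.71°, λ = atan2(p_y, p_x) ≈ 101.35°.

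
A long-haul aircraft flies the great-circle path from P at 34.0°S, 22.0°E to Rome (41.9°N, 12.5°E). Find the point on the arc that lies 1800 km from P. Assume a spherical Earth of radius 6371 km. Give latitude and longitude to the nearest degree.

Convert each endpoint to a unit vector on the sphere (x = cos φ cos λ, y = cos φ sin λ, z = sin φ).
The central angle between the endpoints is δ = arccos(p₁·p₂) ≈ 1.333 rad (76.4°). The total great-circle distance is δ·R ≈ 1.333 × 6371 ≈ 8495 km, so the target fraction is f = 1800/8495 ≈ 0.212.
Interpolate at f ≈ 0.212 with slerp weights a = sin((1−f)δ)/sin δ ≈ 0.893, b = sin(fδ)/sin δ ≈ 0.287.
p = a·p₁ + b·p₂ ≈ (0.895, 0.324, -0.308); φ = arcsin(p_z) ≈ -17.92°, λ = atan2(p_y, p_x) ≈ 19.88°.

≈ 18°S, 20°E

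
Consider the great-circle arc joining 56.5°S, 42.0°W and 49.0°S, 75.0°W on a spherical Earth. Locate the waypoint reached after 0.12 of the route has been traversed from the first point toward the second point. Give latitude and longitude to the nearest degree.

≈ 56°S, 47°W

The haversine formula gives a central angle δ ≈ 0.368 rad (21.1°) between the endpoints.
Interpolate at f = 0.12 with slerp weights a = sin((1−f)δ)/sin δ ≈ 0.885, b = sin(fδ)/sin δ ≈ 0.123.
p = a·p₁ + b·p₂ ≈ (0.384, -0.404, -0.830); φ = arcsin(p_z) ≈ -56.12°, λ = atan2(p_y, p_x) ≈ -46.51°.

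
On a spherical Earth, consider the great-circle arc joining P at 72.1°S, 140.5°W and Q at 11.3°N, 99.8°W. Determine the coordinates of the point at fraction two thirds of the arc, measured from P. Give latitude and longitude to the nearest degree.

≈ 17°S, 106°W

Write both endpoints as unit vectors p₁, p₂ with components (cos φ cos λ, cos φ sin λ, sin φ).
The central angle between the endpoints is δ = arccos(p₁·p₂) ≈ 1.529 rad (87.6°).
Interpolate at f = 2/3 with slerp weights a = sin((1−f)δ)/sin δ ≈ 0.488, b = sin(fδ)/sin δ ≈ 0.852.
p = a·p₁ + b·p₂ ≈ (-0.258, -0.919, -0.298); φ = arcsin(p_z) ≈ -17.31°, λ = atan2(p_y, p_x) ≈ -105.68°.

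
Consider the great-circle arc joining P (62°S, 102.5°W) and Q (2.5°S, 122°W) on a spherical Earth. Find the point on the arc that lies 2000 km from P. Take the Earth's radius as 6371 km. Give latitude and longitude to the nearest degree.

≈ (45°S, 112°W)

Convert each endpoint to a unit vector on the sphere (x = cos φ cos λ, y = cos φ sin λ, z = sin φ).
The central angle between the endpoints is δ = arccos(p₁·p₂) ≈ 1.069 rad (61.3°). The total great-circle distance is δ·R ≈ 1.069 × 6371 ≈ 6813 km, so the target fraction is f = 2000/6813 ≈ 0.294.
Interpolate at f ≈ 0.294 with slerp weights a = sin((1−f)δ)/sin δ ≈ 0.782, b = sin(fδ)/sin δ ≈ 0.352.
p = a·p₁ + b·p₂ ≈ (-0.266, -0.657, -0.706); φ = arcsin(p_z) ≈ -44.89°, λ = atan2(p_y, p_x) ≈ -112.04°.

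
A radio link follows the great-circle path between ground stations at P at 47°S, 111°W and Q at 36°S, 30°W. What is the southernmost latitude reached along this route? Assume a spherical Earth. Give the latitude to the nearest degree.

≈ 50°S

The great circle lies in the plane with unit normal n̂ = (p₁ × p₂)/|p₁ × p₂|.
Here n̂_z ≈ +0.636; the vertex latitude is φ_max = arccos|n̂_z| ≈ 50.5°.
Check via Clairaut: cos φ_max = |cos φ₁| · sin C = cos(47.0°)·sin(111.1°) ≈ 0.636, again giving ≈ 50.5°.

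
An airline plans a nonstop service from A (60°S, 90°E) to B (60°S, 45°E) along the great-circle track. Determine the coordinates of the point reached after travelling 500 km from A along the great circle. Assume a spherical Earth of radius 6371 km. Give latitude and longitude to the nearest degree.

From cos δ = sin φ₁ sin φ₂ + cos φ₁ cos φ₂ cos Δλ, the central angle is δ ≈ 0.385 rad (22.1°). The total great-circle distance is δ·R ≈ 0.385 × 6371 ≈ 2453 km, so the target fraction is f = 500/2453 ≈ 0.204.
Interpolate at f ≈ 0.204 with slerp weights a = sin((1−f)δ)/sin δ ≈ 0.803, b = sin(fδ)/sin δ ≈ 0.209.
p = a·p₁ + b·p₂ ≈ (0.074, 0.476, -0.877); φ = arcsin(p_z) ≈ -61.23°, λ = atan2(p_y, p_x) ≈ 81.18°.

≈ (61°S, 81°E)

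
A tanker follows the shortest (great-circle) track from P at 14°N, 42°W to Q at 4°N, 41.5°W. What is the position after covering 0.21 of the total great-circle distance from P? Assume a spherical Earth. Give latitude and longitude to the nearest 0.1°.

≈ 11.9°N, 41.9°W

Write both endpoints as unit vectors p₁, p₂ with components (cos φ cos λ, cos φ sin λ, sin φ).
The central angle between the endpoints is δ = arccos(p₁·p₂) ≈ 0.175 rad (10.0°).
Interpolate at f = 0.21 with slerp weights a = sin((1−f)δ)/sin δ ≈ 0.792, b = sin(fδ)/sin δ ≈ 0.211.
p = a·p₁ + b·p₂ ≈ (0.728, -0.653, 0.206); φ = arcsin(p_z) ≈ 11.90°, λ = atan2(p_y, p_x) ≈ -41.89°.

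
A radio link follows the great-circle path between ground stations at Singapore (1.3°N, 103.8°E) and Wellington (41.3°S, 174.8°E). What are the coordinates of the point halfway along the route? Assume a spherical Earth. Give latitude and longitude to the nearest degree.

Write both endpoints as unit vectors p₁, p₂ with components (cos φ cos λ, cos φ sin λ, sin φ).
The central angle between the endpoints is δ = arccos(p₁·p₂) ≈ 1.339 rad (76.7°).
Interpolate at f = 1/2 with slerp weights a = sin((1−f)δ)/sin δ ≈ 0.638, b = sin(fδ)/sin δ ≈ 0.638.
p = a·p₁ + b·p₂ ≈ (-0.629, 0.663, -0.406); φ = arcsin(p_z) ≈ -23.98°, λ = atan2(p_y, p_x) ≈ 133.52°.

≈ 24°S, 134°E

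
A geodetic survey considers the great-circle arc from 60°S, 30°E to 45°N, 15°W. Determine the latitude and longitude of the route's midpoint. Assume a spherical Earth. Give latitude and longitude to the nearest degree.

Convert each endpoint to a unit vector on the sphere (x = cos φ cos λ, y = cos φ sin λ, z = sin φ).
The central angle between the endpoints is δ = arccos(p₁·p₂) ≈ 1.942 rad (111.2°).
Interpolate at f = 1/2 with slerp weights a = sin((1−f)δ)/sin δ ≈ 0.886, b = sin(fδ)/sin δ ≈ 0.886.
p = a·p₁ + b·p₂ ≈ (0.988, 0.059, -0.141); φ = arcsin(p_z) ≈ -8.09°, λ = atan2(p_y, p_x) ≈ 3.43°.

≈ 8°S, 3°E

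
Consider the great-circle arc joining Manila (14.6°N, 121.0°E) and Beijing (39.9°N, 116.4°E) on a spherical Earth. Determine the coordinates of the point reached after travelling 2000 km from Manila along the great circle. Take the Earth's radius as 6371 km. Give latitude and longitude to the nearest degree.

From cos δ = sin φ₁ sin φ₂ + cos φ₁ cos φ₂ cos Δλ, the central angle is δ ≈ 0.447 rad (25.6°). The total great-circle distance is δ·R ≈ 0.447 × 6371 ≈ 2849 km, so the target fraction is f = 2000/2849 ≈ 0.702.
Interpolate at f ≈ 0.702 with slerp weights a = sin((1−f)δ)/sin δ ≈ 0.307, b = sin(fδ)/sin δ ≈ 0.714.
p = a·p₁ + b·p₂ ≈ (-0.397, 0.746, 0.536); φ = arcsin(p_z) ≈ 32.38°, λ = atan2(p_y, p_x) ≈ 118.02°.

≈ 32°N, 118°E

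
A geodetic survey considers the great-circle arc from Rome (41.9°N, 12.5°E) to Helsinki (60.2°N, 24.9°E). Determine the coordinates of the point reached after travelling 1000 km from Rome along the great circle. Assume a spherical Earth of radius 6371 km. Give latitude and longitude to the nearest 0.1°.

Convert each endpoint to a unit vector on the sphere (x = cos φ cos λ, y = cos φ sin λ, z = sin φ).
The central angle between the endpoints is δ = arccos(p₁·p₂) ≈ 0.346 rad (19.8°). The total great-circle distance is δ·R ≈ 0.346 × 6371 ≈ 2203 km, so the target fraction is f = 1000/2203 ≈ 0.454.
Interpolate at f ≈ 0.454 with slerp weights a = sin((1−f)δ)/sin δ ≈ 0.554, b = sin(fδ)/sin δ ≈ 0.461.
p = a·p₁ + b·p₂ ≈ (0.610, 0.186, 0.770); φ = arcsin(p_z) ≈ 50.36°, λ = atan2(p_y, p_x) ≈ 16.92°.

≈ 50.4°N, 16.9°E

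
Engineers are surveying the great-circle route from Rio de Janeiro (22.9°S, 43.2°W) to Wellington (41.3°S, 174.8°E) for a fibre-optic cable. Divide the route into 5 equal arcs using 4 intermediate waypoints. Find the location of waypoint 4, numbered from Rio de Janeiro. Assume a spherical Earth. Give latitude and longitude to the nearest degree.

≈ 57°S, 162°W

The haversine formula gives a central angle δ ≈ 1.863 rad (106.8°) between the endpoints.
Interpolate at f = 4/5 with slerp weights a = sin((1−f)δ)/sin δ ≈ 0.380, b = sin(fδ)/sin δ ≈ 1.041.
p = a·p₁ + b·p₂ ≈ (-0.524, -0.169, -0.835); φ = arcsin(p_z) ≈ -56.63°, λ = atan2(p_y, p_x) ≈ -162.12°.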